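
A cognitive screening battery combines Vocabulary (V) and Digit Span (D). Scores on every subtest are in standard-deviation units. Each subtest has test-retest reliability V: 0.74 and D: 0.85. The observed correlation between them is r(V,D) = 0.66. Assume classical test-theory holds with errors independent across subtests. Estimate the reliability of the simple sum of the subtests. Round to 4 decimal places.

Var(V+D) = 2 + 2·[0.66] = 2 + 1.32 = 3.32.
Under uncorrelated errors the observed covariances equal the true-score covariances, so only the own-variance terms attenuate.
True-score variance = [0.74 + 0.85] + 1.32 = 1.59 + 1.32 = 2.91.
Reliability = 2.91 / 3.32 = 0.8765.

0.8765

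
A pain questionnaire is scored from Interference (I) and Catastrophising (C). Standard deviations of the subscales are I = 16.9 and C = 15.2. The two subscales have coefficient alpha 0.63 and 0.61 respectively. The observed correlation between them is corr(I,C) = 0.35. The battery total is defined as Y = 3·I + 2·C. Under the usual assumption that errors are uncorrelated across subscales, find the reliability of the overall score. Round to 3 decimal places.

Var(Y) = 3²·16.9² + 2²·15.2² + 2·[6·16.9·15.2·0.35] = 3494.65 + 1078.9 = 4573.55.
With uncorrelated errors the cross-covariances are all true-score covariance, so they carry over unchanged; only the diagonal terms shrink to ρᵢσᵢ².
True-score variance = [3²·16.9²·0.63 + 2²·15.2²·0.61] + 1078.9 = 2183.15 + 1078.9 = 3262.04.
Reliability = 3262.04 / 4573.55 = 0.713.

0.713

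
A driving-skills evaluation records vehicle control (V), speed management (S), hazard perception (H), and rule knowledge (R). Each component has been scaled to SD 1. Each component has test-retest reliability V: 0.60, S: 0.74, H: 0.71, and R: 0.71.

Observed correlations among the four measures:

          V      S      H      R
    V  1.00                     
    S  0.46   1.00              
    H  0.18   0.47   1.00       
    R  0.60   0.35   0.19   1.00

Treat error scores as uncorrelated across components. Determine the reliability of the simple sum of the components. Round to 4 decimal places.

Var(V+S+H+R) = 4 + 2·[0.46 + 0.18 + 0.60 + 0.47 + 0.35 + 0.19] = 4 + 4.5 = 8.5.
With uncorrelated errors the cross-covariances are all true-score covariance, so they carry over unchanged; only the diagonal terms shrink to ρᵢσᵢ².
True-score variance = [0.60 + 0.74 + 0.71 + 0.71] + 4.5 = 2.76 + 4.5 = 7.26.
Reliability = 7.26 / 8.5 = 0.8541.

0.8541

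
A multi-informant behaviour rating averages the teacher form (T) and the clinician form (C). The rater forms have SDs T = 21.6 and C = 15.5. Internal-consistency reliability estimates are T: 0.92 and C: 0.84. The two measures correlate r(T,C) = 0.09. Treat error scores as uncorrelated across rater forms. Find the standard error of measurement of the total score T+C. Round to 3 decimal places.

Var(total) = 706.81 + 60.264 = 767.074.
True-score variance = 631.045 + 60.264 = 691.309, so reliability = 0.9012.
Error variance = 767.074 − 691.309 = 75.7648; SEM = √75.7648 = 8.704.

8.704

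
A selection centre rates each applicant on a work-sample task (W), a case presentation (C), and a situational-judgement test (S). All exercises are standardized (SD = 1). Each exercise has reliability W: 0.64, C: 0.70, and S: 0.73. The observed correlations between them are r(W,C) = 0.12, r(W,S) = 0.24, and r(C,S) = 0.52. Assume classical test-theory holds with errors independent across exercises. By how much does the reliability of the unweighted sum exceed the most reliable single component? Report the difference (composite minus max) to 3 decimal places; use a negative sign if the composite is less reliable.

Var(sum) = 3 + 1.76 = 4.76; true-score variance = 2.07 + 1.76 = 3.83; composite reliability = 0.8046.
Max component reliability = 0.7300.
Difference = 0.8046 − 0.7300 = 0.075.

0.075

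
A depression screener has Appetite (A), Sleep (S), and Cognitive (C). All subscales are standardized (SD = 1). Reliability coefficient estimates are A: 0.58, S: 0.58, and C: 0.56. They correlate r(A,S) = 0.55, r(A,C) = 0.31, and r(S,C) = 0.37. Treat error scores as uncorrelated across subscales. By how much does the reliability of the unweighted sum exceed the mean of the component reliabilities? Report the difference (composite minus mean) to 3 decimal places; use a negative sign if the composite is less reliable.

0.192

Var(sum) = 3 + 2.46 = 5.46; true-score variance = 1.72 + 2.46 = 4.18; composite reliability = 0.7656.
Mean component reliability = 0.5733.
Difference = 0.7656 − 0.5733 = 0.192.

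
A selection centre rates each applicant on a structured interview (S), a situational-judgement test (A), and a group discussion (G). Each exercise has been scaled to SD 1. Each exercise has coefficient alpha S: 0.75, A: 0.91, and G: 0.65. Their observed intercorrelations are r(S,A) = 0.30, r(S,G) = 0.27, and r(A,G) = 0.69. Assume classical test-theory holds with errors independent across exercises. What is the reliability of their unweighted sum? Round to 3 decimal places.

Var(S+A+G) = 3 + 2·[0.30 + 0.27 + 0.69] = 3 + 2.52 = 5.52.
Because errors are independent across components, Cov(Tᵢ,Tⱼ) = Cov(Xᵢ,Xⱼ); the off-diagonal part of the true-score variance is the same as above.
True-score variance = [0.75 + 0.91 + 0.65] + 2.52 = 2.31 + 2.52 = 4.83.
Reliability = 4.83 / 5.52 = 0.875.

0.875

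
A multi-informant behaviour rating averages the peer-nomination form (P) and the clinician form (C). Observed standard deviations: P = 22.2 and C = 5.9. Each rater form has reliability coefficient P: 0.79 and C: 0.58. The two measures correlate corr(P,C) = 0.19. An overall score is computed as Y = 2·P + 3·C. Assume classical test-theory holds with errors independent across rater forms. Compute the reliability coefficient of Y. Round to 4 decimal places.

Var(Y) = 2²·22.2² + 3²·5.9² + 2·[6·22.2·5.9·0.19] = 2284.65 + 298.634 = 2583.28.
Because errors are independent across components, Cov(Tᵢ,Tⱼ) = Cov(Xᵢ,Xⱼ); the off-diagonal part of the true-score variance is the same as above.
True-score variance = [2²·22.2²·0.79 + 3²·5.9²·0.58] + 298.634 = 1739.08 + 298.634 = 2037.72.
Reliability = 2037.72 / 2583.28 = 0.7888.

0.7888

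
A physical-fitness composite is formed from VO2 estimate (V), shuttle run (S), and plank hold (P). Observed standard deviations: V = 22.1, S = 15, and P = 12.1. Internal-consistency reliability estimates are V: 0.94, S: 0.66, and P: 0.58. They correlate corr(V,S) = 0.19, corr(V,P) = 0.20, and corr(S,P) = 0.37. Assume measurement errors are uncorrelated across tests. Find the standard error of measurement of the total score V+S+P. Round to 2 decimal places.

Var(total) = 859.82 + 367.244 = 1227.06.
True-score variance = 692.523 + 367.244 = 1059.77, so reliability = 0.8637.
Error variance = 1227.06 − 1059.77 = 167.297; SEM = √167.297 = 12.93.

12.93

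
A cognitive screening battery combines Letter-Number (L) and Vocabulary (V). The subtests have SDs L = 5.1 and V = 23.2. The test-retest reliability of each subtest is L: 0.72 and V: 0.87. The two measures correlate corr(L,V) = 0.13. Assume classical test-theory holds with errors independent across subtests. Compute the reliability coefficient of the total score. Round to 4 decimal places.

0.8702

Var(L+V) = 5.1² + 23.2² + 2·[5.1·23.2·0.13] = 564.25 + 30.7632 = 595.013.
With uncorrelated errors the cross-covariances are all true-score covariance, so they carry over unchanged; only the diagonal terms shrink to ρᵢσᵢ².
True-score variance = [5.1²·0.72 + 23.2²·0.87] + 30.7632 = 486.996 + 30.7632 = 517.759.
Reliability = 517.759 / 595.013 = 0.8702.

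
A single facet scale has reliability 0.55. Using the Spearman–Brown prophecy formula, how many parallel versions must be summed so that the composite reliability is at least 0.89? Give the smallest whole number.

k ≥ ρ*(1−ρ₁)/(ρ₁(1−ρ*)) = 0.89·0.45 / (0.55·0.11) = 6.620.
Smallest integer k = 7.

7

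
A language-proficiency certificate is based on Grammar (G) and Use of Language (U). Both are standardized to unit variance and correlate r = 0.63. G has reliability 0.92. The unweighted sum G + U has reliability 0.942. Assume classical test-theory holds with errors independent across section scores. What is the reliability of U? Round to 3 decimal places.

Var(G+U) = 2 + 2·0.63 = 3.260.
True-score variance = ρ_G + ρ_U + 2·0.63, so 0.942 = (0.92 + ρ_U + 1.26) / 3.260.
ρ_U = 0.942·3.260 − 0.92 − 1.26 = 0.891.

0.891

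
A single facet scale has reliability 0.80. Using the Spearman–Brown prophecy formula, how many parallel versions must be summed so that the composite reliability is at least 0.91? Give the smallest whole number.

3

k ≥ ρ*(1−ρ₁)/(ρ₁(1−ρ*)) = 0.91·0.20 / (0.80·0.09) = 2.528.
Smallest integer k = 3.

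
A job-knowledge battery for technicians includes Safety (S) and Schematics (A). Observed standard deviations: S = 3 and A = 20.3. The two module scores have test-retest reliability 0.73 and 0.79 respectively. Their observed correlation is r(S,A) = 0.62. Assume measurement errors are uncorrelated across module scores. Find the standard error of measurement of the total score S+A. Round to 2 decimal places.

Var(total) = 421.09 + 75.516 = 496.606.
True-score variance = 332.121 + 75.516 = 407.637, so reliability = 0.8208.
Error variance = 496.606 − 407.637 = 88.9689; SEM = √88.9689 = 9.43.

9.43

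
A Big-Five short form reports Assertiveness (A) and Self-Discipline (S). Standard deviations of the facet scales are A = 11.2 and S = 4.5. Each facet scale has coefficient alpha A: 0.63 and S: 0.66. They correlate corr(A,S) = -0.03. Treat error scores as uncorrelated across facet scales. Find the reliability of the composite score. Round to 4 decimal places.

0.6264

Var(A+S) = 11.2² + 4.5² + 2·[11.2·4.5·(-0.03)] = 145.69 − 3.024 = 142.666.
Because errors are independent across components, Cov(Tᵢ,Tⱼ) = Cov(Xᵢ,Xⱼ); the off-diagonal part of the true-score variance is the same as above.
True-score variance = [11.2²·0.63 + 4.5²·0.66] − 3.024 = 92.3922 − 3.024 = 89.3682.
Reliability = 89.3682 / 142.666 = 0.6264.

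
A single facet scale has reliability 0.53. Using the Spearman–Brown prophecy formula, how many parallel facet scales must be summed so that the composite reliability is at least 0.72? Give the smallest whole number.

k ≥ ρ*(1−ρ₁)/(ρ₁(1−ρ*)) = 0.72·0.47 / (0.53·0.28) = 2.280.
Smallest integer k = 3.

3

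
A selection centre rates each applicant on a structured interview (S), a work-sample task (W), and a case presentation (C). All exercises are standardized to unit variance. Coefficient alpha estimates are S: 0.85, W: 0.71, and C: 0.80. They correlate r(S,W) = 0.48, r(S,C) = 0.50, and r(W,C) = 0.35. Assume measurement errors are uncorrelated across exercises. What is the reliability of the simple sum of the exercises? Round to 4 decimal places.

0.8869

Var(S+W+C) = 3 + 2·[0.48 + 0.50 + 0.35] = 3 + 2.66 = 5.66.
With uncorrelated errors the cross-covariances are all true-score covariance, so they carry over unchanged; only the diagonal terms shrink to ρᵢσᵢ².
True-score variance = [0.85 + 0.71 + 0.80] + 2.66 = 2.36 + 2.66 = 5.02.
Reliability = 5.02 / 5.66 = 0.8869.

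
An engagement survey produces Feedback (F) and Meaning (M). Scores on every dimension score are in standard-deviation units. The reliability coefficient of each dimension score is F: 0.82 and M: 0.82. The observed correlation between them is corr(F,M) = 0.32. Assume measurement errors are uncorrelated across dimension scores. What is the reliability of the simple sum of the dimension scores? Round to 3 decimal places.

Var(F+M) = 2 + 2·[0.32] = 2 + 0.64 = 2.64.
With uncorrelated errors the cross-covariances are all true-score covariance, so they carry over unchanged; only the diagonal terms shrink to ρᵢσᵢ².
True-score variance = [0.82 + 0.82] + 0.64 = 1.64 + 0.64 = 2.28.
Reliability = 2.28 / 2.64 = 0.864.

0.864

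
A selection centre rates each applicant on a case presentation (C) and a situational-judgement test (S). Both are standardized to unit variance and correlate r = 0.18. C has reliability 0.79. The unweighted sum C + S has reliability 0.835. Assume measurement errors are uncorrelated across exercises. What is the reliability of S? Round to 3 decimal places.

0.821

Var(C+S) = 2 + 2·0.18 = 2.360.
True-score variance = ρ_C + ρ_S + 2·0.18, so 0.835 = (0.79 + ρ_S + 0.36) / 2.360.
ρ_S = 0.835·2.360 − 0.79 − 0.36 = 0.821.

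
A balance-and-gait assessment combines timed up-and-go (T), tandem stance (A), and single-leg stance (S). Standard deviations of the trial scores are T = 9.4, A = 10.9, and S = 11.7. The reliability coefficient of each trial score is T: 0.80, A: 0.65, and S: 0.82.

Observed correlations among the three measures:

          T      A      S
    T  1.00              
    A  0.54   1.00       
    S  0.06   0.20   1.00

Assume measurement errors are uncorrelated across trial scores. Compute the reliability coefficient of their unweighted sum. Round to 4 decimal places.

0.8383

Var(T+A+S) = 9.4² + 10.9² + 11.7² + 2·[9.4·10.9·0.54 + 9.4·11.7·0.06 + 10.9·11.7·0.20] = 344.06 + 174.866 = 518.926.
Because errors are independent across components, Cov(Tᵢ,Tⱼ) = Cov(Xᵢ,Xⱼ); the off-diagonal part of the true-score variance is the same as above.
True-score variance = [9.4²·0.80 + 10.9²·0.65 + 11.7²·0.82] + 174.866 = 260.164 + 174.866 = 435.031.
Reliability = 435.031 / 518.926 = 0.8383.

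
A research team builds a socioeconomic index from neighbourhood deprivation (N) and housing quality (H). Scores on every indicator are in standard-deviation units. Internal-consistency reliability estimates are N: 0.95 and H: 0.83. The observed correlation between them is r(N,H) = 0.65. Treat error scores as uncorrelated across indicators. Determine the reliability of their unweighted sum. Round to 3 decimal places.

Var(N+H) = 2 + 2·[0.65] = 2 + 1.3 = 3.3.
With uncorrelated errors the cross-covariances are all true-score covariance, so they carry over unchanged; only the diagonal terms shrink to ρᵢσᵢ².
True-score variance = [0.95 + 0.83] + 1.3 = 1.78 + 1.3 = 3.08.
Reliability = 3.08 / 3.3 = 0.933.

0.933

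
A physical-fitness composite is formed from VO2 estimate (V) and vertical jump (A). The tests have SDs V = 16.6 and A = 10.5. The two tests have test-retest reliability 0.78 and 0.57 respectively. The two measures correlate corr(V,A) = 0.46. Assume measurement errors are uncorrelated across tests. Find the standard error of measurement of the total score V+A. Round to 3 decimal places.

Var(total) = 385.81 + 160.356 = 546.166.
True-score variance = 277.779 + 160.356 = 438.135, so reliability = 0.8022.
Error variance = 546.166 − 438.135 = 108.031; SEM = √108.031 = 10.394.

10.394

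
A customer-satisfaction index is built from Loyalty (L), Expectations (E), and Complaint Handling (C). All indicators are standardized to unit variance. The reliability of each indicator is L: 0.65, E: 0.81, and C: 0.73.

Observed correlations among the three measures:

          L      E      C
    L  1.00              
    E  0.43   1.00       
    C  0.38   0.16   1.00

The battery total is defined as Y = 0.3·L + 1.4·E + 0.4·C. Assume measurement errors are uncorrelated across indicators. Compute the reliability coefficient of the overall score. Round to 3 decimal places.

Var(Y) = 0.3² + 1.4² + 0.4² + 2·[0.42·0.43 + 0.12·0.38 + 0.56·0.16] = 2.21 + 0.6316 = 2.8416.
Because errors are independent across components, Cov(Tᵢ,Tⱼ) = Cov(Xᵢ,Xⱼ); the off-diagonal part of the true-score variance is the same as above.
True-score variance = [0.3²·0.65 + 1.4²·0.81 + 0.4²·0.73] + 0.6316 = 1.7629 + 0.6316 = 2.3945.
Reliability = 2.3945 / 2.8416 = 0.843.

0.843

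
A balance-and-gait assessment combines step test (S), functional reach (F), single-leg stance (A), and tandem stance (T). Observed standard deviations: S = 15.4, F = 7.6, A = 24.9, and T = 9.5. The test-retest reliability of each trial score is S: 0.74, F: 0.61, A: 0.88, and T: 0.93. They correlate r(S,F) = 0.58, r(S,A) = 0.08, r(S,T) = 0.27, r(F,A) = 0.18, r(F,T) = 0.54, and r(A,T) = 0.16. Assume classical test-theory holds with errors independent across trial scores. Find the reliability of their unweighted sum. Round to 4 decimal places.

0.8903

Var(S+F+A+T) = 15.4² + 7.6² + 24.9² + 9.5² + 2·[15.4·7.6·0.58 + 15.4·24.9·0.08 + 15.4·9.5·0.27 + 7.6·24.9·0.18 + 7.6·9.5·0.54 + 24.9·9.5·0.16] = 1005.18 + 497.92 = 1503.1.
Because errors are independent across components, Cov(Tᵢ,Tⱼ) = Cov(Xᵢ,Xⱼ); the off-diagonal part of the true-score variance is the same as above.
True-score variance = [15.4²·0.74 + 7.6²·0.61 + 24.9²·0.88 + 9.5²·0.93] + 497.92 = 840.273 + 497.92 = 1338.19.
Reliability = 1338.19 / 1503.1 = 0.8903.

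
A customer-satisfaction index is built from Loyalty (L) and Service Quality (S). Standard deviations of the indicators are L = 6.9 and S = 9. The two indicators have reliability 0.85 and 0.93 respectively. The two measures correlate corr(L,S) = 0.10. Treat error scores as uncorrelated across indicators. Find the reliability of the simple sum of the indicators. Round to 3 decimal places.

Var(L+S) = 6.9² + 9² + 2·[6.9·9·0.10] = 128.61 + 12.42 = 141.03.
Because errors are independent across components, Cov(Tᵢ,Tⱼ) = Cov(Xᵢ,Xⱼ); the off-diagonal part of the true-score variance is the same as above.
True-score variance = [6.9²·0.85 + 9²·0.93] + 12.42 = 115.799 + 12.42 = 128.219.
Reliability = 128.219 / 141.03 = 0.909.

0.909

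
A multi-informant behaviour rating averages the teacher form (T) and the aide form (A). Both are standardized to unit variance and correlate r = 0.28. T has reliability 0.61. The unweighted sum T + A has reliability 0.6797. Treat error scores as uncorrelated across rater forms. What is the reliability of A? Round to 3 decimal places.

0.570

Var(T+A) = 2 + 2·0.28 = 2.560.
True-score variance = ρ_T + ρ_A + 2·0.28, so 0.6797 = (0.61 + ρ_A + 0.56) / 2.560.
ρ_A = 0.6797·2.560 − 0.61 − 0.56 = 0.570.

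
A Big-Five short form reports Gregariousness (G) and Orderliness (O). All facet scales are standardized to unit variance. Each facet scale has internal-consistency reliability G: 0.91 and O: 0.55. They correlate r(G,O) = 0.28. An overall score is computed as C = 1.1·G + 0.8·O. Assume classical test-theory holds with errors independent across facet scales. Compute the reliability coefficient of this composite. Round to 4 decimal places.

0.8306

Var(C) = 1.1² + 0.8² + 2·[0.88·0.28] = 1.85 + 0.4928 = 2.3428.
Under uncorrelated errors the observed covariances equal the true-score covariances, so only the own-variance terms attenuate.
True-score variance = [1.1²·0.91 + 0.8²·0.55] + 0.4928 = 1.4531 + 0.4928 = 1.9459.
Reliability = 1.9459 / 2.3428 = 0.8306.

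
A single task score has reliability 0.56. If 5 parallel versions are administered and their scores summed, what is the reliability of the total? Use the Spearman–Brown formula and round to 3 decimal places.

0.864

ρ_k = kρ / (1 + (k−1)ρ) = 5·0.56 / (1 + 4·0.56) = 2.800 / 3.240 = 0.864.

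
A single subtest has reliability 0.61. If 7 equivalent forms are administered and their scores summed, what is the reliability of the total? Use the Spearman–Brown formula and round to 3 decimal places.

ρ_k = kρ / (1 + (k−1)ρ) = 7·0.61 / (1 + 6·0.61) = 4.270 / 4.660 = 0.916.

0.916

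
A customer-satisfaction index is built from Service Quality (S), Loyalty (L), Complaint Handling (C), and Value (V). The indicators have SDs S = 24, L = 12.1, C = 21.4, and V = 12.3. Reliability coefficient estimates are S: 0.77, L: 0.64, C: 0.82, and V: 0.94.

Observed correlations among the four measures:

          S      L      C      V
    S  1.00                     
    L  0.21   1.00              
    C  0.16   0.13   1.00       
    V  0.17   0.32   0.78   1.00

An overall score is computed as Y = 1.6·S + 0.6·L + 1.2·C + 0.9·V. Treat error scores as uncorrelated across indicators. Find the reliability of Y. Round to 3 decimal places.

Var(Y) = 1.6²·24² + 0.6²·12.1² + 1.2²·21.4² + 0.9²·12.3² + 2·[0.96·24·12.1·0.21 + 1.92·24·21.4·0.16 + 1.44·24·12.3·0.17 + 0.72·12.1·21.4·0.13 + 0.54·12.1·12.3·0.32 + 1.08·21.4·12.3·0.78] = 2309.27 + 1120.56 = 3429.83.
Because errors are independent across components, Cov(Tᵢ,Tⱼ) = Cov(Xᵢ,Xⱼ); the off-diagonal part of the true-score variance is the same as above.
True-score variance = [1.6²·24²·0.77 + 0.6²·12.1²·0.64 + 1.2²·21.4²·0.82 + 0.9²·12.3²·0.94] + 1120.56 = 1825.1 + 1120.56 = 2945.65.
Reliability = 2945.65 / 3429.83 = 0.859.

0.859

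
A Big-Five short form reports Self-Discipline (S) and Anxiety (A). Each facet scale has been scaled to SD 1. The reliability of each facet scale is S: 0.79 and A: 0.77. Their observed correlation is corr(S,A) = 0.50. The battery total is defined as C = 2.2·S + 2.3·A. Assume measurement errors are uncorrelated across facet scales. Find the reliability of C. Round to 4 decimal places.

Var(C) = 2.2² + 2.3² + 2·[5.06·0.50] = 10.13 + 5.06 = 15.19.
Under uncorrelated errors the observed covariances equal the true-score covariances, so only the own-variance terms attenuate.
True-score variance = [2.2²·0.79 + 2.3²·0.77] + 5.06 = 7.8969 + 5.06 = 12.9569.
Reliability = 12.9569 / 15.19 = 0.8530.

0.8530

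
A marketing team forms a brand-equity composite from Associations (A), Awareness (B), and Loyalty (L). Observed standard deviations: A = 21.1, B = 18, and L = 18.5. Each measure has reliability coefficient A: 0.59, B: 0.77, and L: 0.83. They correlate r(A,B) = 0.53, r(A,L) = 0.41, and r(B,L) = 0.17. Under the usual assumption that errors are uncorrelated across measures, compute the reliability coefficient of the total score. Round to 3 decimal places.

0.838

Var(A+B+L) = 21.1² + 18² + 18.5² + 2·[21.1·18·0.53 + 21.1·18.5·0.41 + 18·18.5·0.17] = 1111.46 + 835.895 = 1947.36.
Because errors are independent across components, Cov(Tᵢ,Tⱼ) = Cov(Xᵢ,Xⱼ); the off-diagonal part of the true-score variance is the same as above.
True-score variance = [21.1²·0.59 + 18²·0.77 + 18.5²·0.83] + 835.895 = 796.221 + 835.895 = 1632.12.
Reliability = 1632.12 / 1947.36 = 0.838.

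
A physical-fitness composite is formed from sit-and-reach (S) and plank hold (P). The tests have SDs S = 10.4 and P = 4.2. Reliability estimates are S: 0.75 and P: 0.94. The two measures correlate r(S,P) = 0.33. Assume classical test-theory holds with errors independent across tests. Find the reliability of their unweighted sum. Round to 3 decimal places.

Var(S+P) = 10.4² + 4.2² + 2·[10.4·4.2·0.33] = 125.8 + 28.8288 = 154.629.
With uncorrelated errors the cross-covariances are all true-score covariance, so they carry over unchanged; only the diagonal terms shrink to ρᵢσᵢ².
True-score variance = [10.4²·0.75 + 4.2²·0.94] + 28.8288 = 97.7016 + 28.8288 = 126.53.
Reliability = 126.53 / 154.629 = 0.818.

0.818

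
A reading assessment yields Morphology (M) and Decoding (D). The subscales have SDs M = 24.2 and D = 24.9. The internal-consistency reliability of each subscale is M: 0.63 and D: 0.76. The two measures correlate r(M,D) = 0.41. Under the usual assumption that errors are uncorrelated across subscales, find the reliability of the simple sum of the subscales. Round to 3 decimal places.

Var(M+D) = 24.2² + 24.9² + 2·[24.2·24.9·0.41] = 1205.65 + 494.116 = 1699.77.
Because errors are independent across components, Cov(Tᵢ,Tⱼ) = Cov(Xᵢ,Xⱼ); the off-diagonal part of the true-score variance is the same as above.
True-score variance = [24.2²·0.63 + 24.9²·0.76] + 494.116 = 840.161 + 494.116 = 1334.28.
Reliability = 1334.28 / 1699.77 = 0.785.

0.785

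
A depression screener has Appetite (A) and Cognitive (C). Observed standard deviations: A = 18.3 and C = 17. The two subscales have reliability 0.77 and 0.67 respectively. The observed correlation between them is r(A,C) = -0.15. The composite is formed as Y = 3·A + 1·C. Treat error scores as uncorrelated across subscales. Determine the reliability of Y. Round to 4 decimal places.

0.7391

Var(Y) = 3²·18.3² + 17² + 2·[3·18.3·17·(-0.15)] = 3303.01 − 279.99 = 3023.02.
Because errors are independent across components, Cov(Tᵢ,Tⱼ) = Cov(Xᵢ,Xⱼ); the off-diagonal part of the true-score variance is the same as above.
True-score variance = [3²·18.3²·0.77 + 17²·0.67] − 279.99 = 2514.42 − 279.99 = 2234.43.
Reliability = 2234.43 / 3023.02 = 0.7391.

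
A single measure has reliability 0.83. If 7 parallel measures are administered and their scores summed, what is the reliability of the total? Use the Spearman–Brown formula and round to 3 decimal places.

ρ_k = kρ / (1 + (k−1)ρ) = 7·0.83 / (1 + 6·0.83) = 5.810 / 5.980 = 0.972.

0.972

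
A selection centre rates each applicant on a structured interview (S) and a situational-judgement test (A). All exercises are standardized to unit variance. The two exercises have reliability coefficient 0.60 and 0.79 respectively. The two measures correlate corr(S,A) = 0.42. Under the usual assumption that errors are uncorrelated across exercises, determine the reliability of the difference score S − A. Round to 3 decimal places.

0.474

Var(S−A) = 1 + 1 − 2·0.42 = 2 − 0.84 = 1.16.
Because errors are independent across components, Cov(Tᵢ,Tⱼ) = Cov(Xᵢ,Xⱼ); the off-diagonal part of the true-score variance is the same as above.
True-score variance = [0.60 + 0.79] − 0.84 = 1.39 − 0.84 = 0.55.
Reliability = 0.55 / 1.16 = 0.474.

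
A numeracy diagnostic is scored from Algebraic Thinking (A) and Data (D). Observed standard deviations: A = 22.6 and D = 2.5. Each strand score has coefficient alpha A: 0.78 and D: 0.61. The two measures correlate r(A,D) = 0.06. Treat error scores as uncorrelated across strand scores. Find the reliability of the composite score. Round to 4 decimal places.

Var(A+D) = 22.6² + 2.5² + 2·[22.6·2.5·0.06] = 517.01 + 6.78 = 523.79.
Under uncorrelated errors the observed covariances equal the true-score covariances, so only the own-variance terms attenuate.
True-score variance = [22.6²·0.78 + 2.5²·0.61] + 6.78 = 402.205 + 6.78 = 408.985.
Reliability = 408.985 / 523.79 = 0.7808.

0.7808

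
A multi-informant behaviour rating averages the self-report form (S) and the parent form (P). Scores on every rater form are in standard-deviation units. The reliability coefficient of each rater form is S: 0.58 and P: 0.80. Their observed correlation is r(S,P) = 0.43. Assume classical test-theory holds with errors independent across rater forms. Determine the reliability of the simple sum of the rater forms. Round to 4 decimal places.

0.7832

Var(S+P) = 2 + 2·[0.43] = 2 + 0.86 = 2.86.
Under uncorrelated errors the observed covariances equal the true-score covariances, so only the own-variance terms attenuate.
True-score variance = [0.58 + 0.80] + 0.86 = 1.38 + 0.86 = 2.24.
Reliability = 2.24 / 2.86 = 0.7832.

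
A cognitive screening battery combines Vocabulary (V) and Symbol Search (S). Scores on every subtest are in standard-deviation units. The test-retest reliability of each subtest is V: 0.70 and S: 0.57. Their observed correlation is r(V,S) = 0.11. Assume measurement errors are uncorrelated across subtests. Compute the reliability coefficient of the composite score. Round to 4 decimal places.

0.6712

Var(V+S) = 2 + 2·[0.11] = 2 + 0.22 = 2.22.
Because errors are independent across components, Cov(Tᵢ,Tⱼ) = Cov(Xᵢ,Xⱼ); the off-diagonal part of the true-score variance is the same as above.
True-score variance = [0.70 + 0.57] + 0.22 = 1.27 + 0.22 = 1.49.
Reliability = 1.49 / 2.22 = 0.6712.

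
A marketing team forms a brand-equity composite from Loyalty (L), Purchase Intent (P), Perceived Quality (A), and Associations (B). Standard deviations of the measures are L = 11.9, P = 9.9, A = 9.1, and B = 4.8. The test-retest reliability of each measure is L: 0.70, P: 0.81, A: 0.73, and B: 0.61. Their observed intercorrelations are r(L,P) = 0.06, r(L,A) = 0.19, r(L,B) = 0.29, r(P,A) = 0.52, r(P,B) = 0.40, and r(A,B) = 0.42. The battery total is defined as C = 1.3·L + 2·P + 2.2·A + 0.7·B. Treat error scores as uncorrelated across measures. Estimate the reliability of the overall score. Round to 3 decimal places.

0.852

Var(C) = 1.3²·11.9² + 2²·9.9² + 2.2²·9.1² + 0.7²·4.8² + 2·[2.6·11.9·9.9·0.06 + 2.86·11.9·9.1·0.19 + 0.91·11.9·4.8·0.29 + 4.4·9.9·9.1·0.52 + 1.4·9.9·4.8·0.40 + 1.54·9.1·4.8·0.42] = 1043.45 + 706.573 = 1750.02.
Under uncorrelated errors the observed covariances equal the true-score covariances, so only the own-variance terms attenuate.
True-score variance = [1.3²·11.9²·0.70 + 2²·9.9²·0.81 + 2.2²·9.1²·0.73 + 0.7²·4.8²·0.61] + 706.573 = 784.548 + 706.573 = 1491.12.
Reliability = 1491.12 / 1750.02 = 0.852.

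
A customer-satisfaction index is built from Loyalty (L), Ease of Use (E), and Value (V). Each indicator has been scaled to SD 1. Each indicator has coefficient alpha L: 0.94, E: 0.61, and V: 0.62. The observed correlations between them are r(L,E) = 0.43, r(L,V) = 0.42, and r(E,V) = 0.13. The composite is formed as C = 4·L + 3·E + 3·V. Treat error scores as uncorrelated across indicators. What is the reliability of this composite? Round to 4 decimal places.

0.8609

Var(C) = 4² + 3² + 3² + 2·[12·0.43 + 12·0.42 + 9·0.13] = 34 + 22.74 = 56.74.
Under uncorrelated errors the observed covariances equal the true-score covariances, so only the own-variance terms attenuate.
True-score variance = [4²·0.94 + 3²·0.61 + 3²·0.62] + 22.74 = 26.11 + 22.74 = 48.85.
Reliability = 48.85 / 56.74 = 0.8609.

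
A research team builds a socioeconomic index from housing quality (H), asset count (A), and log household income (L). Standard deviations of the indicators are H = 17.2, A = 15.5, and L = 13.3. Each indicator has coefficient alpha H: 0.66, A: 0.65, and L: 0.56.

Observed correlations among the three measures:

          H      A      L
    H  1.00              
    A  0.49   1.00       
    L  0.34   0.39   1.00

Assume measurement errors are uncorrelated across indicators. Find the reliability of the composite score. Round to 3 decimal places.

0.797

Var(H+A+L) = 17.2² + 15.5² + 13.3² + 2·[17.2·15.5·0.49 + 17.2·13.3·0.34 + 15.5·13.3·0.39] = 712.98 + 577.622 = 1290.6.
With uncorrelated errors the cross-covariances are all true-score covariance, so they carry over unchanged; only the diagonal terms shrink to ρᵢσᵢ².
True-score variance = [17.2²·0.66 + 15.5²·0.65 + 13.3²·0.56] + 577.622 = 450.475 + 577.622 = 1028.1.
Reliability = 1028.1 / 1290.6 = 0.797.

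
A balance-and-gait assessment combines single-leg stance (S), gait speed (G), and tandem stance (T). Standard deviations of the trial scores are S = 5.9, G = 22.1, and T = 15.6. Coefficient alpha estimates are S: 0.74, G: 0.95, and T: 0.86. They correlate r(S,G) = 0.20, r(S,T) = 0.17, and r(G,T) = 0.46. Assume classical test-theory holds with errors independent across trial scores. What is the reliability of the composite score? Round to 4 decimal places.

Var(S+G+T) = 5.9² + 22.1² + 15.6² + 2·[5.9·22.1·0.20 + 5.9·15.6·0.17 + 22.1·15.6·0.46] = 766.58 + 400.629 = 1167.21.
Because errors are independent across components, Cov(Tᵢ,Tⱼ) = Cov(Xᵢ,Xⱼ); the off-diagonal part of the true-score variance is the same as above.
True-score variance = [5.9²·0.74 + 22.1²·0.95 + 15.6²·0.86] + 400.629 = 699.039 + 400.629 = 1099.67.
Reliability = 1099.67 / 1167.21 = 0.9421.

0.9421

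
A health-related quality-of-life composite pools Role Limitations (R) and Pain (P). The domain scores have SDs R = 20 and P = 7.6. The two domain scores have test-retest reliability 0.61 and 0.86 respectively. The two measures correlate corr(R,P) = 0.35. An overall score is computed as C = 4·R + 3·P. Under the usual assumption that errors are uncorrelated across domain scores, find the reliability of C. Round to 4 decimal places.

0.6866

Var(C) = 4²·20² + 3²·7.6² + 2·[12·20·7.6·0.35] = 6919.84 + 1276.8 = 8196.64.
Under uncorrelated errors the observed covariances equal the true-score covariances, so only the own-variance terms attenuate.
True-score variance = [4²·20²·0.61 + 3²·7.6²·0.86] + 1276.8 = 4351.06 + 1276.8 = 5627.86.
Reliability = 5627.86 / 8196.64 = 0.6866.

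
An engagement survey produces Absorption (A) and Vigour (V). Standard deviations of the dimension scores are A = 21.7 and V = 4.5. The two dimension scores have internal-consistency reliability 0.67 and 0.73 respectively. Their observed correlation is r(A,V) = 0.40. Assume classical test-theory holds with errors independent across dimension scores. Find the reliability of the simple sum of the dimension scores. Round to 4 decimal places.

0.7174

Var(A+V) = 21.7² + 4.5² + 2·[21.7·4.5·0.40] = 491.14 + 78.12 = 569.26.
Under uncorrelated errors the observed covariances equal the true-score covariances, so only the own-variance terms attenuate.
True-score variance = [21.7²·0.67 + 4.5²·0.73] + 78.12 = 330.279 + 78.12 = 408.399.
Reliability = 408.399 / 569.26 = 0.7174.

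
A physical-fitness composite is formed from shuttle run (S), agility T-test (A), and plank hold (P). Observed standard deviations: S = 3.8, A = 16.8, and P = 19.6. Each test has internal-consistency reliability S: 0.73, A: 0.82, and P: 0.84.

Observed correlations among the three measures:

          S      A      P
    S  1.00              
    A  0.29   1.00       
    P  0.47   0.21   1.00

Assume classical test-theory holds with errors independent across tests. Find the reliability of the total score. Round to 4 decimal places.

Var(S+A+P) = 3.8² + 16.8² + 19.6² + 2·[3.8·16.8·0.29 + 3.8·19.6·0.47 + 16.8·19.6·0.21] = 680.84 + 245.336 = 926.176.
Under uncorrelated errors the observed covariances equal the true-score covariances, so only the own-variance terms attenuate.
True-score variance = [3.8²·0.73 + 16.8²·0.82 + 19.6²·0.84] + 245.336 = 564.672 + 245.336 = 810.008.
Reliability = 810.008 / 926.176 = 0.8746.

0.8746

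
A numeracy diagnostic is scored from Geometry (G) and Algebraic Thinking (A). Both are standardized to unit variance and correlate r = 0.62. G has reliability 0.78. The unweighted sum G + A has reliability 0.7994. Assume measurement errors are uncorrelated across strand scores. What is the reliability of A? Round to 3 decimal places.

Var(G+A) = 2 + 2·0.62 = 3.240.
True-score variance = ρ_G + ρ_A + 2·0.62, so 0.7994 = (0.78 + ρ_A + 1.24) / 3.240.
ρ_A = 0.7994·3.240 − 0.78 − 1.24 = 0.570.

0.570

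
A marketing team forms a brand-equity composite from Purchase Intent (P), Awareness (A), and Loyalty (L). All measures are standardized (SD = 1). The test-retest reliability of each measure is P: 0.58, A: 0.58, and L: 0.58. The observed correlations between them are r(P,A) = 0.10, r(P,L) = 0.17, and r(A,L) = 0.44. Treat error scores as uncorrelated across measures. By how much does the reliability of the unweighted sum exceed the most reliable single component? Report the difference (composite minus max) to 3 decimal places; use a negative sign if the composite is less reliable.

Var(sum) = 3 + 1.42 = 4.42; true-score variance = 1.74 + 1.42 = 3.16; composite reliability = 0.7149.
Max component reliability = 0.5800.
Difference = 0.7149 − 0.5800 = 0.135.

0.135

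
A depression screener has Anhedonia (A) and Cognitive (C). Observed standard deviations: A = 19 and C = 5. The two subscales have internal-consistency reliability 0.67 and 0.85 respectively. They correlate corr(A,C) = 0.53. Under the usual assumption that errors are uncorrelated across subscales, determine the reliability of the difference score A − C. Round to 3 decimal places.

Var(A−C) = 19² + 5² − 2·19·5·0.53 = 386 − 100.7 = 285.3.
Under uncorrelated errors the observed covariances equal the true-score covariances, so only the own-variance terms attenuate.
True-score variance = [19²·0.67 + 5²·0.85] − 100.7 = 263.12 − 100.7 = 162.42.
Reliability = 162.42 / 285.3 = 0.569.

0.569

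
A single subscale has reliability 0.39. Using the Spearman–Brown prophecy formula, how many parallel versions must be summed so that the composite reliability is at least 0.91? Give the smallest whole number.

16

k ≥ ρ*(1−ρ₁)/(ρ₁(1−ρ*)) = 0.91·0.61 / (0.39·0.09) = 15.815.
Smallest integer k = 16.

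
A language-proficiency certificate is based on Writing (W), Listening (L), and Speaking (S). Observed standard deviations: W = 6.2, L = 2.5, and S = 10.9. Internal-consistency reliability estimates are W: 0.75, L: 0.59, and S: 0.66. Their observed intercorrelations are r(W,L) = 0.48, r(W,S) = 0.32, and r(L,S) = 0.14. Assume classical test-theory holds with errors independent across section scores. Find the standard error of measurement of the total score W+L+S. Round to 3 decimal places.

7.250

Var(total) = 163.5 + 65.7612 = 229.261.
True-score variance = 110.932 + 65.7612 = 176.693, so reliability = 0.7707.
Error variance = 229.261 − 176.693 = 52.5679; SEM = √52.5679 = 7.250.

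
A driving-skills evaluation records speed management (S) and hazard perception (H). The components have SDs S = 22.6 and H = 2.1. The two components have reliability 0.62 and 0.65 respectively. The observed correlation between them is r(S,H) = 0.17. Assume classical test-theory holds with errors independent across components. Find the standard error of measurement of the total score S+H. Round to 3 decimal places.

13.987

Var(total) = 515.17 + 16.1364 = 531.306.
True-score variance = 319.538 + 16.1364 = 335.674, so reliability = 0.6318.
Error variance = 531.306 − 335.674 = 195.632; SEM = √195.632 = 13.987.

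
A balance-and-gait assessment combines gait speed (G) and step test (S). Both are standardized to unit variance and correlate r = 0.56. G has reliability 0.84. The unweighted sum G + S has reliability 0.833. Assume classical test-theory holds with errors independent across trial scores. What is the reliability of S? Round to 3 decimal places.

Var(G+S) = 2 + 2·0.56 = 3.120.
True-score variance = ρ_G + ρ_S + 2·0.56, so 0.833 = (0.84 + ρ_S + 1.12) / 3.120.
ρ_S = 0.833·3.120 − 0.84 − 1.12 = 0.639.

0.639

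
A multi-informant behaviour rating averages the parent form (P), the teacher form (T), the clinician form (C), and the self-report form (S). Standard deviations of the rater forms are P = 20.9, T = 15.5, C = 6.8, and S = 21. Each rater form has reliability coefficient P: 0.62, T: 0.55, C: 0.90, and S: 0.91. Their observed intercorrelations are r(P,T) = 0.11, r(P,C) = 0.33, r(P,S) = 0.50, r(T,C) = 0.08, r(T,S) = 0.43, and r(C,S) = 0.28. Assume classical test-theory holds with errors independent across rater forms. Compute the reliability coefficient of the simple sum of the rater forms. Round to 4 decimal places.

0.8516

Var(P+T+C+S) = 20.9² + 15.5² + 6.8² + 21² + 2·[20.9·15.5·0.11 + 20.9·6.8·0.33 + 20.9·21·0.50 + 15.5·6.8·0.08 + 15.5·21·0.43 + 6.8·21·0.28] = 1164.3 + 980.73 = 2145.03.
Under uncorrelated errors the observed covariances equal the true-score covariances, so only the own-variance terms attenuate.
True-score variance = [20.9²·0.62 + 15.5²·0.55 + 6.8²·0.90 + 21²·0.91] + 980.73 = 845.886 + 980.73 = 1826.62.
Reliability = 1826.62 / 2145.03 = 0.8516.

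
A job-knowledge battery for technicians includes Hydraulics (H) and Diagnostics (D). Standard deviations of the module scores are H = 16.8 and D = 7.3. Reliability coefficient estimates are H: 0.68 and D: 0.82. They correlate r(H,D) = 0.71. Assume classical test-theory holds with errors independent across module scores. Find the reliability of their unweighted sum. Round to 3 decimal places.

0.804

Var(H+D) = 16.8² + 7.3² + 2·[16.8·7.3·0.71] = 335.53 + 174.149 = 509.679.
With uncorrelated errors the cross-covariances are all true-score covariance, so they carry over unchanged; only the diagonal terms shrink to ρᵢσᵢ².
True-score variance = [16.8²·0.68 + 7.3²·0.82] + 174.149 = 235.621 + 174.149 = 409.77.
Reliability = 409.77 / 509.679 = 0.804.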